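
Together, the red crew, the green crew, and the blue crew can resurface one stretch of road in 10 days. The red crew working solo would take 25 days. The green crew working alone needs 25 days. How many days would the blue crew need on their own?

Combined rate is 1/10 per day.
Known contribution: 1/25 + 1/25 = (1 + 1)/25 = 2/25 per day.
So the blue crew's rate is 1/10 − 2/25 = 1/50, meaning 50 days alone.

50 days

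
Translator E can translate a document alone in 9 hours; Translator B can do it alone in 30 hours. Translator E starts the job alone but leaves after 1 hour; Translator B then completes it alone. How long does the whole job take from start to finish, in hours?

In 1 hour Translator E does 1/9 of the job, leaving 8/9.
Translator B works at 1/30 per hour, so finishing takes 8/9 ÷ 1/30 = 80/3 hours.
Total time = 1 + 80/3 = 83/3 hours.

83/3 hours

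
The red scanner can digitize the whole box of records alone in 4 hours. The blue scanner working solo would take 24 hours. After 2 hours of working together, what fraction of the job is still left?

Combined rate: 1/4 + 1/24 = (6 + 1)/24 = 7/24 per hour.
In 2 hours they complete 2·7/24 = 7/12 of the job.
So 5/12 remains.

5/12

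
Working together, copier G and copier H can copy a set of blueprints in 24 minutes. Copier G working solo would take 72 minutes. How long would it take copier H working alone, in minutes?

36 minutes

Combined rate is 1/24 per minute.
Known contribution: 1/72 per minute.
So copier H's rate is 1/24 − 1/72 = 1/36, meaning 36 minutes alone.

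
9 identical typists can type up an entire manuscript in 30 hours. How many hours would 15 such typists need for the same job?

Total work is 9·30 = 270 typist-hours.
With 15 typists: 270/15 = 18 hours.

18 hours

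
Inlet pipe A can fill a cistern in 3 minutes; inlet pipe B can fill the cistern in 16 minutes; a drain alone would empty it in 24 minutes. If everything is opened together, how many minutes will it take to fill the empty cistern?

Net rate = 1/3 + 1/16 − 1/24 = (16 + 3 − 2)/48 = 17/48 per minute.
Filling time = 1 ÷ (17/48) = 48/17 minutes.

48/17 minutes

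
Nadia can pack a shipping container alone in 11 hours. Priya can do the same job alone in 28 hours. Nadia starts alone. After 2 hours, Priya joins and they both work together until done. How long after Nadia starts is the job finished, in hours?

110/13 hours

In the first 2 hours Nadia alone does 2/11 of the job, leaving 9/11.
Once everyone is working, combined rate: 1/11 + 1/28 = (28 + 11)/308 = 39/308 per hour.
Remaining 9/11 at 39/308 per hour takes 84/13 hours.
Total from the start = 2 + 84/13 = 110/13 hours.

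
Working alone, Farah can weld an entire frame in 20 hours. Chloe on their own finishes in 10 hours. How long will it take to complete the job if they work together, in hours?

20/3 hours

Combined rate: 1/20 + 1/10 = (1 + 2)/20 = 3/20 per hour.
Time = 1 ÷ (3/20) = 20/3 hours.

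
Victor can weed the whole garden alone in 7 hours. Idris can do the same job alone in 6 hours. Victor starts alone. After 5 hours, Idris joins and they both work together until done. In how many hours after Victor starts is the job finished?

In the first 5 hours Victor alone does 5/7 of the job, leaving 2/7.
Once everyone is working, combined rate: 1/7 + 1/6 = (6 + 7)/42 = 13/42 per hour.
Remaining 2/7 at 13/42 per hour takes 12/13 hours.
Total from the start = 5 + 12/13 = 77/13 hours.

77/13 hours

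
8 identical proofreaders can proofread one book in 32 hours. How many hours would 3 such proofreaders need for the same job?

Total work is 8·32 = 256 proofreader-hours.
With 3 proofreaders: 256/3 hours.

256/3 hours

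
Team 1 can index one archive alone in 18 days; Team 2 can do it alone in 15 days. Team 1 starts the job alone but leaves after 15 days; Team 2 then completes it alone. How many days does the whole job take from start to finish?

In 15 days Team 1 does 15/18 = 5/6 of the job, leaving 1/6.
Team 2 works at 1/15 per day, so finishing takes 1/6 ÷ 1/15 = 5/2 days.
Total time = 15 + 5/2 = 35/2 days.

35/2 days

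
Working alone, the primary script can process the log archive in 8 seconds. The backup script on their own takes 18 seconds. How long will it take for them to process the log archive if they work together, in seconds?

With two workers the combined time is the product over the sum: 8·18/(8+18) = 144/26 = 72/13 seconds.

72/13 seconds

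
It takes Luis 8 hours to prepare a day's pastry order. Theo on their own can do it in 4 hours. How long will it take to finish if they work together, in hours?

With two workers the combined time is the product over the sum: 8·4/(8+4) = 32/12 = 8/3 hours.

8/3 hours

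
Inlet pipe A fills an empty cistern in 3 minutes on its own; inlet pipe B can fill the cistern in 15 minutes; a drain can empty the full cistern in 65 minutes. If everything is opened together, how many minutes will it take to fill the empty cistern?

13/5 minutes

Net rate = 1/3 + 1/15 − 1/65 = (65 + 13 − 3)/195 = 75/195 = 5/13 per minute.
Filling time = 1 ÷ (5/13) = 13/5 minutes.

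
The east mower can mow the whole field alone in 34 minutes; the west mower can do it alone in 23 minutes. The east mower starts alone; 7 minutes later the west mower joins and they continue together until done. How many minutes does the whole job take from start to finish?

340/19 minutes

In 7 minutes the east mower does 7/34 of the job, leaving 27/34.
The east mower and the west mower together work at 57/782 per minute, so finishing takes 27/34 ÷ 57/782 = 207/19 minutes.
Total time = 7 + 207/19 = 340/19 minutes.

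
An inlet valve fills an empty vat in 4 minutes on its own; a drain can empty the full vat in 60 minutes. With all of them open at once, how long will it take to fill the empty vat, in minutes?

Net rate = 1/4 − 1/60 = (15 − 1)/60 = 14/60 = 7/30 per minute.
Filling time = 1 ÷ (7/30) = 30/7 minutes.

30/7 minutes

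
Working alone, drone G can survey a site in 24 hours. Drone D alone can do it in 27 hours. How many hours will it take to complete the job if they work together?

Combined rate: 1/24 + 1/27 = (9 + 8)/216 = 17/216 per hour.
Time = 1 ÷ (17/216) = 216/17 hours.

216/17 hours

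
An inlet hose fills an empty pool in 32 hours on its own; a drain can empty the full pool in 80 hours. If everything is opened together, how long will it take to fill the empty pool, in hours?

Net rate = 1/32 − 1/80 = (5 − 2)/160 = 3/160 per hour.
Filling time = 1 ÷ (3/160) = 160/3 hours.

160/3 hours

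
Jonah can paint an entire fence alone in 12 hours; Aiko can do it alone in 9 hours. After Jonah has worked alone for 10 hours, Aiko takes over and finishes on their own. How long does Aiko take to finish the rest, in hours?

3/2 hours

In 10 hours Jonah does 10/12 = 5/6 of the job, leaving 1/6.
Aiko works at 1/9 per hour, so finishing takes 1/6 ÷ 1/9 = 3/2 hours.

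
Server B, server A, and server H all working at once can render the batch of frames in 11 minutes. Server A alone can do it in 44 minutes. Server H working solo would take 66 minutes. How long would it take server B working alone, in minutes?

Combined rate is 1/11 per minute.
Known contribution: 1/44 + 1/66 = (3 + 2)/132 = 5/132 per minute.
So server B's rate is 1/11 − 5/132 = 7/132, meaning 132/7 minutes alone.

132/7 minutes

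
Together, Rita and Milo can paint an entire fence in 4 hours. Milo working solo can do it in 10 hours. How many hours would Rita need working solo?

Combined rate is 1/4 per hour.
Known contribution: 1/10 per hour.
So Rita's rate is 1/4 − 1/10 = 3/20, meaning 20/3 hours alone.

20/3 hours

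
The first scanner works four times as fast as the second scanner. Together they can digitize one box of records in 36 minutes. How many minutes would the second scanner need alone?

180 minutes

Let the second scanner's rate be r; then the first scanner's rate is 4r, so together (4 + 1)r = 5r = 1/36.
Thus r = 1/180 per minute.
The second scanner alone: 180 minutes; the first scanner alone: 45 minutes.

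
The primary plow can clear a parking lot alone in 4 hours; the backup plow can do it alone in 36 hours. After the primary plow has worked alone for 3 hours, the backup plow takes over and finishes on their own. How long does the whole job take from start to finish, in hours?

12 hours

In 3 hours the primary plow does 3/4 of the job, leaving 1/4.
The backup plow works at 1/36 per hour, so finishing takes 1/4 ÷ 1/36 = 9 hours.
Total time = 3 + 9 = 12 hours.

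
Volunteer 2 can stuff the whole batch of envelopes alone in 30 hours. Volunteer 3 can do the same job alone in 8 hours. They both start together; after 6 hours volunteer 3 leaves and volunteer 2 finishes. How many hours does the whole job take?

In the first 6 hours the combined rate is 19/120, so 19/20 of the job is done, leaving 1/20.
After volunteer 3 leaves the rate is 1/30 per hour; the remaining 1/20 takes 3/2 hours.
Total = 6 + 3/2 = 15/2 hours.

15/2 hours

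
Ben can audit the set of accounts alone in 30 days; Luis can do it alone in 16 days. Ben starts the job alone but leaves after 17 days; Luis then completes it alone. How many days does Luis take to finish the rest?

In 17 days Ben does 17/30 of the job, leaving 13/30.
Luis works at 1/16 per day, so finishing takes 13/30 ÷ 1/16 = 104/15 days.

104/15 days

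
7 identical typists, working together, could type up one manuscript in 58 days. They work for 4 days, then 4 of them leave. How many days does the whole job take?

130 days

One typist does 1/406 of the job per day.
After 4 days with 7 typists, 2/29 is done (27/29 left).
With 3 typists the rate is 3/406, so the rest takes 27/29 ÷ 3/406 = 126 days.
Total = 4 + 126 = 130 days.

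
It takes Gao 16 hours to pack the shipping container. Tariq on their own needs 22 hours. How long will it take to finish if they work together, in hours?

176/19 hours

With two workers the combined time is the product over the sum: 16·22/(16+22) = 352/38 = 176/19 hours.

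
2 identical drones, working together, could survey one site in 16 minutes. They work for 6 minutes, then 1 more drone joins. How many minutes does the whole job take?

38/3 minutes

One drone does 1/32 of the job per minute.
After 6 minutes with 2 drones, 3/8 is done (5/8 left).
With 3 drones the rate is 3/32, so the rest takes 5/8 ÷ 3/32 = 20/3 minutes.
Total = 6 + 20/3 = 38/3 minutes.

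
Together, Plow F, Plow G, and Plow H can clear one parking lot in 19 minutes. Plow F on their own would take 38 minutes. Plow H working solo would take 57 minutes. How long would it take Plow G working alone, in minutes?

114 minutes

Combined rate is 1/19 per minute.
Known contribution: 1/38 + 1/57 = (3 + 2)/114 = 5/114 per minute.
So Plow G's rate is 1/19 − 5/114 = 1/114, meaning 114 minutes alone.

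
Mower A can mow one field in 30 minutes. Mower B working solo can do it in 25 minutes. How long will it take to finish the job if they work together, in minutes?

150/11 minutes

With two workers the combined time is the product over the sum: 30·25/(30+25) = 750/55 = 150/11 minutes.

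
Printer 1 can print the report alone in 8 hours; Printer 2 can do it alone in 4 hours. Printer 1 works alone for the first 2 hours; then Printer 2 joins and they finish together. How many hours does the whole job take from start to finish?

4 hours

In 2 hours Printer 1 does 2/8 = 1/4 of the job, leaving 3/4.
Printer 1 and Printer 2 together work at 3/8 per hour, so finishing takes 3/4 ÷ 3/8 = 2 hours.
Total time = 2 + 2 = 4 hours.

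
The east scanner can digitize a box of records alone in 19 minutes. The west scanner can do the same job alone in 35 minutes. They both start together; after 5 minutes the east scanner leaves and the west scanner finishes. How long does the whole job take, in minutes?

490/19 minutes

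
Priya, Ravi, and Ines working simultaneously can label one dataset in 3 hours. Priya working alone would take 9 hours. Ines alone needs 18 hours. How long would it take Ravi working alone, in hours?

6 hours

Combined rate is 1/3 per hour.
Known contribution: 1/9 + 1/18 = (2 + 1)/18 = 3/18 = 1/6 per hour.
So Ravi's rate is 1/3 − 1/6 = 1/6, meaning 6 hours alone.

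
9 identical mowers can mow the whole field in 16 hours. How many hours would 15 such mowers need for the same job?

Total work is 9·16 = 144 mower-hours.
With 15 mowers: 144/15 = 48/5 hours.

48/5 hours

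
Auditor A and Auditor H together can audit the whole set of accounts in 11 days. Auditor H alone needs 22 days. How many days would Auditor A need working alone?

22 days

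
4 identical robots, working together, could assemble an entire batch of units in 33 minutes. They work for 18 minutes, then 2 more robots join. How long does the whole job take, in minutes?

One robot does 1/132 of the job per minute.
After 18 minutes with 4 robots, 6/11 is done (5/11 left).
With 6 robots the rate is 6/132 = 1/22, so the rest takes 5/11 ÷ 1/22 = 10 minutes.
Total = 18 + 10 = 28 minutes.

28 minutes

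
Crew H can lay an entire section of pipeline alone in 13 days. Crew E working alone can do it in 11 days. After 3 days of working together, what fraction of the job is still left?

Combined rate: 1/13 + 1/11 = (11 + 13)/143 = 24/143 per day.
In 3 days they complete 3·24/143 = 72/143 of the job.
So 71/143 remains.

71/143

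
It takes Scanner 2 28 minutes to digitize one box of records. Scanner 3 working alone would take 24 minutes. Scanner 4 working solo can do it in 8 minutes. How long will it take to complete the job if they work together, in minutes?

84/17 minutes

Combined rate: 1/28 + 1/24 + 1/8 = (6 + 7 + 21)/168 = 34/168 = 17/84 per minute.
Time = 1 ÷ (17/84) = 84/17 minutes.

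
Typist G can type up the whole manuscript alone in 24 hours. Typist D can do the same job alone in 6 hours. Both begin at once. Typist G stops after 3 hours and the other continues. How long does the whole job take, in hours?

In the first 3 hours the combined rate is 5/24, so 5/8 of the job is done, leaving 3/8.
After Typist G leaves the rate is 1/6 per hour; the remaining 3/8 takes 9/4 hours.
Total = 3 + 9/4 = 21/4 hours.

21/4 hours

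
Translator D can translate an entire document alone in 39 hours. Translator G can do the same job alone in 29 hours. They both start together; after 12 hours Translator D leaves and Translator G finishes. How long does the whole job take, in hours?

261/13 hours

In the first 12 hours the combined rate is 68/1131, so 272/377 of the job is done, leaving 105/377.
After Translator D leaves the rate is 1/29 per hour; the remaining 105/377 takes 105/13 hours.
Total = 12 + 105/13 = 261/13 hours.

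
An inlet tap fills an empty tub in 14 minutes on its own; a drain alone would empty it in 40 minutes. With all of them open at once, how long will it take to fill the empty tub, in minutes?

Net rate = 1/14 − 1/40 = (20 − 7)/280 = 13/280 per minute.
Filling time = 1 ÷ (13/280) = 280/13 minutes.

280/13 minutes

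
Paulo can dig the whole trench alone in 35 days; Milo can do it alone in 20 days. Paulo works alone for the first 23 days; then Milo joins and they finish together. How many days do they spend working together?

In 23 days Paulo does 23/35 of the job, leaving 12/35.
Paulo and Milo together work at 11/140 per day, so finishing takes 12/35 ÷ 11/140 = 48/11 days.

48/11 days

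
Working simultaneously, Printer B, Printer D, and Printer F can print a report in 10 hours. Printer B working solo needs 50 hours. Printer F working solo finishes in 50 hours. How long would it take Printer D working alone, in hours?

Combined rate is 1/10 per hour.
Known contribution: 1/50 + 1/50 = (1 + 1)/50 = 2/50 = 1/25 per hour.
So Printer D's rate is 1/10 − 1/25 = 3/50, meaning 50/3 hours alone.

50/3 hours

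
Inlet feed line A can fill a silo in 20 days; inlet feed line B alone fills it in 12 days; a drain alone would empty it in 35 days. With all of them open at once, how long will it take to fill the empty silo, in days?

Net rate = 1/20 + 1/12 − 1/35 = (21 + 35 − 12)/420 = 44/420 = 11/105 per day.
Filling time = 1 ÷ (11/105) = 105/11 days.

105/11 days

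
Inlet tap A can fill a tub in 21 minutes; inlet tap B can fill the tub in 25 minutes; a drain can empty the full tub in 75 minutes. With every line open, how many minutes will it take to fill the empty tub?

175/13 minutes

Net rate = 1/21 + 1/25 − 1/75 = (25 + 21 − 7)/525 = 39/525 = 13/175 per minute.
Filling time = 1 ÷ (13/175) = 175/13 minutes.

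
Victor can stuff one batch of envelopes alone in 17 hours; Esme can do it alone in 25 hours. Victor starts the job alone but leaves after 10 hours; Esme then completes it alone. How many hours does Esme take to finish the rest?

In 10 hours Victor does 10/17 of the job, leaving 7/17.
Esme works at 1/25 per hour, so finishing takes 7/17 ÷ 1/25 = 175/17 hours.

175/17 hours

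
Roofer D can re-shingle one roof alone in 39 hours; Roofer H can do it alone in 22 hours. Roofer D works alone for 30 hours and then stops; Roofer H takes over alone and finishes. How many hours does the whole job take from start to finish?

456/13 hours

In 30 hours Roofer D does 30/39 = 10/13 of the job, leaving 3/13.
Roofer H works at 1/22 per hour, so finishing takes 3/13 ÷ 1/22 = 66/13 hours.
Total time = 30 + 66/13 = 456/13 hours.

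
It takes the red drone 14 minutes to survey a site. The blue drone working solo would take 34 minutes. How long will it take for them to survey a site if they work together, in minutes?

Combined rate: 1/14 + 1/34 = (17 + 7)/238 = 24/238 = 12/119 per minute.
Time = 1 ÷ (12/119) = 119/12 minutes.

119/12 minutes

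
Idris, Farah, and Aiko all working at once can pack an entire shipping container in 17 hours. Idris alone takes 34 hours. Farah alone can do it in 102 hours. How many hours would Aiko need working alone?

51 hours

Combined rate is 1/17 per hour.
Known contribution: 1/34 + 1/102 = (3 + 1)/102 = 4/102 = 2/51 per hour.
So Aiko's rate is 1/17 − 2/51 = 1/51, meaning 51 hours alone.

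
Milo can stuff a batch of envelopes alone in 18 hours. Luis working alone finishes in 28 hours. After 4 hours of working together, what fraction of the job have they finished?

Combined rate: 1/18 + 1/28 = (14 + 9)/252 = 23/252 per hour.
In 4 hours they complete 4·23/252 = 23/63 of the job.

23/63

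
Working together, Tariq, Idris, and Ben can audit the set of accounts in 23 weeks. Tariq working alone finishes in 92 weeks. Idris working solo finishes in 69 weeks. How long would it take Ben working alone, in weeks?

Combined rate is 1/23 per week.
Known contribution: 1/92 + 1/69 = (3 + 4)/276 = 7/276 per week.
So Ben's rate is 1/23 − 7/276 = 5/276, meaning 276/5 weeks alone.

276/5 weeks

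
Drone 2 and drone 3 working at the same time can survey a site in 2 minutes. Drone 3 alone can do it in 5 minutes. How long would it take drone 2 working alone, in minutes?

10/3 minutes

Combined rate is 1/2 per minute.
Known contribution: 1/5 per minute.
So drone 2's rate is 1/2 − 1/5 = 3/10, meaning 10/3 minutes alone.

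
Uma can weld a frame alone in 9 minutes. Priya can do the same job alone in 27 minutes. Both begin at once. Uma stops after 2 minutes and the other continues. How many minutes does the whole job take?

In the first 2 minutes the combined rate is 4/27, so 8/27 of the job is done, leaving 19/27.
After Uma leaves the rate is 1/27 per minute; the remaining 19/27 takes 19 minutes.
Total = 2 + 19 = 21 minutes.

21 minutes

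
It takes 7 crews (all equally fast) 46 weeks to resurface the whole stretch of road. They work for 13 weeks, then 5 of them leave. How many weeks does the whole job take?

257/2 weeks

One crew does 1/322 of the job per week.
After 13 weeks with 7 crews, 13/46 is done (33/46 left).
With 2 crews the rate is 2/322 = 1/161, so the rest takes 33/46 ÷ 1/161 = 231/2 weeks.
Total = 13 + 231/2 = 257/2 weeks.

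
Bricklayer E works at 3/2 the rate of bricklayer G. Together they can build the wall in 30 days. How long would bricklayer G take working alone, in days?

Let bricklayer G's rate be r; then bricklayer E's rate is (3/2)r, so together (3/2 + 1)r = (5/2)r = 1/30.
Thus r = 1/75 per day.
Bricklayer G alone: 75 days; bricklayer E alone: 50 days.

75 days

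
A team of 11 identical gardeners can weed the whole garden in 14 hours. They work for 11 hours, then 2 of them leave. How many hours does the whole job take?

44/3 hours

One gardener does 1/154 of the job per hour.
After 11 hours with 11 gardeners, 11/14 is done (3/14 left).
With 9 gardeners the rate is 9/154, so the rest takes 3/14 ÷ 9/154 = 11/3 hours.
Total = 11 + 11/3 = 44/3 hours.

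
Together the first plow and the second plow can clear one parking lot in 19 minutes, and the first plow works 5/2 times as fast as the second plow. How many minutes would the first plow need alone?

Let the second plow's rate be r; then the first plow's rate is (5/2)r, so together (5/2 + 1)r = (7/2)r = 1/19.
Thus r = 2/133 per minute.
The second plow alone: 133/2 minutes; the first plow alone: 133/5 minutes.

133/5 minutes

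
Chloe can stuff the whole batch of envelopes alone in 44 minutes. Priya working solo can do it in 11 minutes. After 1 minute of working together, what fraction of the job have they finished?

Combined rate: 1/44 + 1/11 = (1 + 4)/44 = 5/44 per minute.
In 1 minute they complete 1·5/44 = 5/44 of the job.

5/44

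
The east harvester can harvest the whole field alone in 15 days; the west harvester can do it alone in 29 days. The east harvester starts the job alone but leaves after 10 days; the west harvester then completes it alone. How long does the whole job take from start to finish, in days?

In 10 days the east harvester does 10/15 = 2/3 of the job, leaving 1/3.
The west harvester works at 1/29 per day, so finishing takes 1/3 ÷ 1/29 = 29/3 days.
Total time = 10 + 29/3 = 59/3 days.

59/3 days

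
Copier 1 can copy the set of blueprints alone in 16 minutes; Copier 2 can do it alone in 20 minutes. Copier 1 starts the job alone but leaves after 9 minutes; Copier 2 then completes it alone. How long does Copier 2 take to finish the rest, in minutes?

35/4 minutes

In 9 minutes Copier 1 does 9/16 of the job, leaving 7/16.
Copier 2 works at 1/20 per minute, so finishing takes 7/16 ÷ 1/20 = 35/4 minutes.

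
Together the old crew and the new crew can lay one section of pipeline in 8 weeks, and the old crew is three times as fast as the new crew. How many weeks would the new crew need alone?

32 weeks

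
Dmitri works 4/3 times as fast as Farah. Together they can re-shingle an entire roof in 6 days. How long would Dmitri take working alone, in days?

21/2 days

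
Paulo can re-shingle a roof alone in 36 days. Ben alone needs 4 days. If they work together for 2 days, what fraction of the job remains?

4/9

Combined rate: 1/36 + 1/4 = (1 + 9)/36 = 10/36 = 5/18 per day.
In 2 days they complete 2·5/18 = 5/9 of the job.
So 4/9 remains.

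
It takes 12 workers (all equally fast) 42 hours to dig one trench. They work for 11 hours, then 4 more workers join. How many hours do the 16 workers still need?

One worker does 1/504 of the job per hour.
After 11 hours with 12 workers, 11/42 is done (31/42 left).
With 16 workers the rate is 16/504 = 2/63, so the rest takes 31/42 ÷ 2/63 = 93/4 hours.

93/4 hours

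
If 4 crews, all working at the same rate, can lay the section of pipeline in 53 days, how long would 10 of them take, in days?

106/5 days

Total work is 4·53 = 212 crew-days.
With 10 crews: 212/10 = 106/5 days.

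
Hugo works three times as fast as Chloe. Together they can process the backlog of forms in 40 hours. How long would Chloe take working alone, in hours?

Let Chloe's rate be r; then Hugo's rate is 3r, so together (3 + 1)r = 4r = 1/40.
Thus r = 1/160 per hour.
Chloe alone: 160 hours; Hugo alone: 160/3 hours.

160 hours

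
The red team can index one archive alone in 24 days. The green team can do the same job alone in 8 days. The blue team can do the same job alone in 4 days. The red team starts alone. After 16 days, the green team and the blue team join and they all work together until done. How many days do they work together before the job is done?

In the first 16 days the red team alone does 16/24 = 2/3 of the job, leaving 1/3.
Once everyone is working, combined rate: 1/24 + 1/8 + 1/4 = (1 + 3 + 6)/24 = 10/24 = 5/12 per day.
Remaining 1/3 at 5/12 per day takes 4/5 days.

4/5 days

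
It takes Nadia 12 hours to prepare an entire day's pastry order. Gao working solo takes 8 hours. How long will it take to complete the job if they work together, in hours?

24/5 hours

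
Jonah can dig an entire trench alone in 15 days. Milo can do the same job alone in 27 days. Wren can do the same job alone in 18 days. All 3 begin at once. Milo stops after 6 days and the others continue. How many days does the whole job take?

In the first 6 days the combined rate is 43/270, so 43/45 of the job is done, leaving 2/45.
After Milo leaves the rate is 11/90 per day; the remaining 2/45 takes 4/11 days.
Total = 6 + 4/11 = 70/11 days.

70/11 days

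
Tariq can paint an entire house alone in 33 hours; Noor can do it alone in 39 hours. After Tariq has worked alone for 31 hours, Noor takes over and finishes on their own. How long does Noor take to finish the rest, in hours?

In 31 hours Tariq does 31/33 of the job, leaving 2/33.
Noor works at 1/39 per hour, so finishing takes 2/33 ÷ 1/39 = 26/11 hours.

26/11 hours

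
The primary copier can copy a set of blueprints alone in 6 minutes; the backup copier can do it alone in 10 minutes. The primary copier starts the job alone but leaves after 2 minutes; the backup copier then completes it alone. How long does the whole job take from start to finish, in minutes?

26/3 minutes

In 2 minutes the primary copier does 2/6 = 1/3 of the job, leaving 2/3.
The backup copier works at 1/10 per minute, so finishing takes 2/3 ÷ 1/10 = 20/3 minutes.
Total time = 2 + 20/3 = 26/3 minutes.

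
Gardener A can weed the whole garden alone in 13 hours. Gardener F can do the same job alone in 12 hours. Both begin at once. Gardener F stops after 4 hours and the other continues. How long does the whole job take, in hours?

26/3 hours

In the first 4 hours the combined rate is 25/156, so 25/39 of the job is done, leaving 14/39.
After gardener F leaves the rate is 1/13 per hour; the remaining 14/39 takes 14/3 hours.
Total = 4 + 14/3 = 26/3 hours.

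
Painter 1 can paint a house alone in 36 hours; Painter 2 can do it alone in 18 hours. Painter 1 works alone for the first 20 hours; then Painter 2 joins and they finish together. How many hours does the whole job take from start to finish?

76/3 hours

In 20 hours Painter 1 does 20/36 = 5/9 of the job, leaving 4/9.
Painter 1 and Painter 2 together work at 1/12 per hour, so finishing takes 4/9 ÷ 1/12 = 16/3 hours.
Total time = 20 + 16/3 = 76/3 hours.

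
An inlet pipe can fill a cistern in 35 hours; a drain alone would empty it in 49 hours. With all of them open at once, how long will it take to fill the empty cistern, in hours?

245/2 hours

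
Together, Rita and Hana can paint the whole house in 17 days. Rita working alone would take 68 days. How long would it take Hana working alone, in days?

68/3 days

Combined rate is 1/17 per day.
Known contribution: 1/68 per day.
So Hana's rate is 1/17 − 1/68 = 3/68, meaning 68/3 days alone.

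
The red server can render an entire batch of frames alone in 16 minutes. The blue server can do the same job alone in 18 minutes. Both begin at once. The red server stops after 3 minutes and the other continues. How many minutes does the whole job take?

117/8 minutes

In the first 3 minutes the combined rate is 17/144, so 17/48 of the job is done, leaving 31/48.
After the red server leaves the rate is 1/18 per minute; the remaining 31/48 takes 93/8 minutes.
Total = 3 + 93/8 = 117/8 minutes.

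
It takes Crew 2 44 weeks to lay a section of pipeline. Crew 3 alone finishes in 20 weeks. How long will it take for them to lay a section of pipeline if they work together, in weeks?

Combined rate: 1/44 + 1/20 = (5 + 11)/220 = 16/220 = 4/55 per week.
Time = 1 ÷ (4/55) = 55/4 weeks.

55/4 weeks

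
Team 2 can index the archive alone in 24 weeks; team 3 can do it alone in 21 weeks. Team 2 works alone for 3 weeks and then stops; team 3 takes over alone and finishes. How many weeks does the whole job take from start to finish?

171/8 weeks

In 3 weeks team 2 does 3/24 = 1/8 of the job, leaving 7/8.
Team 3 works at 1/21 per week, so finishing takes 7/8 ÷ 1/21 = 147/8 weeks.
Total time = 3 + 147/8 = 171/8 weeks.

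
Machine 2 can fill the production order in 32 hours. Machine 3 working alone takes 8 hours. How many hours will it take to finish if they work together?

Combined rate: 1/32 + 1/8 = (1 + 4)/32 = 5/32 per hour.
Time = 1 ÷ (5/32) = 32/5 hours.

32/5 hours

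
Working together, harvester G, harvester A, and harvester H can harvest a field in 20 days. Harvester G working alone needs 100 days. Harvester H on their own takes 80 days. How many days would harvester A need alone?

400/11 days

Combined rate is 1/20 per day.
Known contribution: 1/100 + 1/80 = (4 + 5)/400 = 9/400 per day.
So harvester A's rate is 1/20 − 9/400 = 11/400, meaning 400/11 days alone.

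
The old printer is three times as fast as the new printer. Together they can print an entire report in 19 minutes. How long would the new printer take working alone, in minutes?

Let the new printer's rate be r; then the old printer's rate is 3r, so together (3 + 1)r = 4r = 1/19.
Thus r = 1/76 per minute.
The new printer alone: 76 minutes; the old printer alone: 76/3 minutes.

76 minutes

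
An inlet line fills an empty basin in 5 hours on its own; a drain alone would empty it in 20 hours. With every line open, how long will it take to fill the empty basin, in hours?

Net rate = 1/5 − 1/20 = (4 − 1)/20 = 3/20 per hour.
Filling time = 1 ÷ (3/20) = 20/3 hours.

20/3 hours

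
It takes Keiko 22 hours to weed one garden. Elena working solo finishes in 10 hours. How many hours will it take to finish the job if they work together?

55/8 hours

With two workers the combined time is the product over the sum: 22·10/(22+10) = 220/32 = 55/8 hours.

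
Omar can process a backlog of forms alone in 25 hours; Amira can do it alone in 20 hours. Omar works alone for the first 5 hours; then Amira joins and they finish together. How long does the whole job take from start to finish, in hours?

125/9 hours

In 5 hours Omar does 5/25 = 1/5 of the job, leaving 4/5.
Omar and Amira together work at 9/100 per hour, so finishing takes 4/5 ÷ 9/100 = 80/9 hours.
Total time = 5 + 80/9 = 125/9 hours.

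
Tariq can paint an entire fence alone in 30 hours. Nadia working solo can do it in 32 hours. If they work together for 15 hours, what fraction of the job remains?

1/32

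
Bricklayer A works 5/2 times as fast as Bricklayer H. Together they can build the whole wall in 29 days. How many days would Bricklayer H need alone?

203/2 days

Let Bricklayer H's rate be r; then Bricklayer A's rate is (5/2)r, so together (5/2 + 1)r = (7/2)r = 1/29.
Thus r = 2/203 per day.
Bricklayer H alone: 203/2 days; Bricklayer A alone: 203/5 days.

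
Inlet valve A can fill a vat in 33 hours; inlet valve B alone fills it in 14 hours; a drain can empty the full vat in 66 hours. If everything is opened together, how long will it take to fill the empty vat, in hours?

231/20 hours

Net rate = 1/33 + 1/14 − 1/66 = (14 + 33 − 7)/462 = 40/462 = 20/231 per hour.
Filling time = 1 ÷ (20/231) = 231/20 hours.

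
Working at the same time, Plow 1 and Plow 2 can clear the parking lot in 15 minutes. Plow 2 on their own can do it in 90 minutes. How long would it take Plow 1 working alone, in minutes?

18 minutes

Combined rate is 1/15 per minute.
Known contribution: 1/90 per minute.
So Plow 1's rate is 1/15 − 1/90 = 1/18, meaning 18 minutes alone.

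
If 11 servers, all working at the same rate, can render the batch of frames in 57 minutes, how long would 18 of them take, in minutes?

209/6 minutes

Total work is 11·57 = 627 server-minutes.
With 18 servers: 627/18 = 209/6 minutes.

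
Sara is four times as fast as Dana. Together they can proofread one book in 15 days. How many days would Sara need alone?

75/4 days

Let Dana's rate be r; then Sara's rate is 4r, so together (4 + 1)r = 5r = 1/15.
Thus r = 1/75 per day.
Dana alone: 75 days; Sara alone: 75/4 days.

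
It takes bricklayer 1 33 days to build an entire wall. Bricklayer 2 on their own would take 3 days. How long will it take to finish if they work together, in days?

11/4 days

Combined rate: 1/33 + 1/3 = (1 + 11)/33 = 12/33 = 4/11 per day.
Time = 1 ÷ (4/11) = 11/4 days.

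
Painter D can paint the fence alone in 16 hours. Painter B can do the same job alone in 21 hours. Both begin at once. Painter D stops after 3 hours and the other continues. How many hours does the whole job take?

273/16 hours

In the first 3 hours the combined rate is 37/336, so 37/112 of the job is done, leaving 75/112.
After painter D leaves the rate is 1/21 per hour; the remaining 75/112 takes 225/16 hours.
Total = 3 + 225/16 = 273/16 hours.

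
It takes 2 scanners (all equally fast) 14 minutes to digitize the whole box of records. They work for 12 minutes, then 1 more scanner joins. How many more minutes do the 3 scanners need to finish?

4/3 minutes

One scanner does 1/28 of the job per minute.
After 12 minutes with 2 scanners, 6/7 is done (1/7 left).
With 3 scanners the rate is 3/28, so the rest takes 1/7 ÷ 3/28 = 4/3 minutes.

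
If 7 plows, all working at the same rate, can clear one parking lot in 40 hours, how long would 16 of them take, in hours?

35/2 hours

Total work is 7·40 = 280 plow-hours.
With 16 plows: 280/16 = 35/2 hours.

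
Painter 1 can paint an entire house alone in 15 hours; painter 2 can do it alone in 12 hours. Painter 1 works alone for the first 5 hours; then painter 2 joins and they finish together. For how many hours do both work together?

In 5 hours painter 1 does 5/15 = 1/3 of the job, leaving 2/3.
Painter 1 and painter 2 together work at 3/20 per hour, so finishing takes 2/3 ÷ 3/20 = 40/9 hours.

40/9 hours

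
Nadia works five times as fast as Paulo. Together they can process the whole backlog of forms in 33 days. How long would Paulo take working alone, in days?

198 days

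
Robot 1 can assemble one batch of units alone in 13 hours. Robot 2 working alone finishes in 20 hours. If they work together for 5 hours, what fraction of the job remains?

Combined rate: 1/13 + 1/20 = (20 + 13)/260 = 33/260 per hour.
In 5 hours they complete 5·33/260 = 33/52 of the job.
So 19/52 remains.

19/52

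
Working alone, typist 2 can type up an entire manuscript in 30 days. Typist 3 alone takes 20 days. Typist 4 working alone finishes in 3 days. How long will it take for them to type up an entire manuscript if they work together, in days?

12/5 days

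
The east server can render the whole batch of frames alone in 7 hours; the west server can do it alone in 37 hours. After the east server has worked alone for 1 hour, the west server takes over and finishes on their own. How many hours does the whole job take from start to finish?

In 1 hour the east server does 1/7 of the job, leaving 6/7.
The west server works at 1/37 per hour, so finishing takes 6/7 ÷ 1/37 = 222/7 hours.
Total time = 1 + 222/7 = 229/7 hours.

229/7 hours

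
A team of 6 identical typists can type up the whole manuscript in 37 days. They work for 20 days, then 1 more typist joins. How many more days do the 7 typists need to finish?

102/7 days

One typist does 1/222 of the job per day.
After 20 days with 6 typists, 20/37 is done (17/37 left).
With 7 typists the rate is 7/222, so the rest takes 17/37 ÷ 7/222 = 102/7 days.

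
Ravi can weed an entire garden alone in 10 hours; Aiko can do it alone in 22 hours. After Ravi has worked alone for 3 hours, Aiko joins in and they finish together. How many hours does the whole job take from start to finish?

In 3 hours Ravi does 3/10 of the job, leaving 7/10.
Ravi and Aiko together work at 8/55 per hour, so finishing takes 7/10 ÷ 8/55 = 77/16 hours.
Total time = 3 + 77/16 = 125/16 hours.

125/16 hours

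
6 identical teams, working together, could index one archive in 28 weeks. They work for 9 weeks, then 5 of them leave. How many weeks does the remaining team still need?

One team does 1/168 of the job per week.
After 9 weeks with 6 teams, 9/28 is done (19/28 left).
With 1 team the rate is 1/168, so the rest takes 19/28 ÷ 1/168 = 114 weeks.

114 weeks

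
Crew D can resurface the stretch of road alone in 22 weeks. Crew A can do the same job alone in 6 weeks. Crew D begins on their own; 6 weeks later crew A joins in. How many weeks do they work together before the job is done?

In the first 6 weeks crew D alone does 6/22 = 3/11 of the job, leaving 8/11.
Once everyone is working, combined rate: 1/22 + 1/6 = (3 + 11)/66 = 14/66 = 7/33 per week.
Remaining 8/11 at 7/33 per week takes 24/7 weeks.

24/7 weeks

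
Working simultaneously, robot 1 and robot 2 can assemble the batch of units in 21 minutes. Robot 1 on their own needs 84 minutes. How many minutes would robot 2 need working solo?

28 minutes

Combined rate is 1/21 per minute.
Known contribution: 1/84 per minute.
So robot 2's rate is 1/21 − 1/84 = 1/28, meaning 28 minutes alone.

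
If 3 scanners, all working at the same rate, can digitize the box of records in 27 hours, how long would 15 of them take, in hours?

Total work is 3·27 = 81 scanner-hours.
With 15 scanners: 81/15 = 27/5 hours.

27/5 hours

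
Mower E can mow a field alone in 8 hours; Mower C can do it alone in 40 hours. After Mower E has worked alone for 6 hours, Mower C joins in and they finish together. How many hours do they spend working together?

5/3 hours

In 6 hours Mower E does 6/8 = 3/4 of the job, leaving 1/4.
Mower E and Mower C together work at 3/20 per hour, so finishing takes 1/4 ÷ 3/20 = 5/3 hours.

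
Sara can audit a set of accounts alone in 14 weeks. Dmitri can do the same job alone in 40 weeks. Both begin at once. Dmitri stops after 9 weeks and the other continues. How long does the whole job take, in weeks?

217/20 weeks

In the first 9 weeks the combined rate is 27/280, so 243/280 of the job is done, leaving 37/280.
After Dmitri leaves the rate is 1/14 per week; the remaining 37/280 takes 37/20 weeks.
Total = 9 + 37/20 = 217/20 weeks.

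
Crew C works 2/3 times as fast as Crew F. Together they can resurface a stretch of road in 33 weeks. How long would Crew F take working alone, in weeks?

Let Crew F's rate be r; then Crew C's rate is (2/3)r, so together (2/3 + 1)r = (5/3)r = 1/33.
Thus r = 1/55 per week.
Crew F alone: 55 weeks; Crew C alone: 165/2 weeks.

55 weeks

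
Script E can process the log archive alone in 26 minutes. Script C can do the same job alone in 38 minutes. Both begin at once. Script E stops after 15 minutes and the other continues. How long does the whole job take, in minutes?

In the first 15 minutes the combined rate is 16/247, so 240/247 of the job is done, leaving 7/247.
After Script E leaves the rate is 1/38 per minute; the remaining 7/247 takes 14/13 minutes.
Total = 15 + 14/13 = 209/13 minutes.

209/13 minutes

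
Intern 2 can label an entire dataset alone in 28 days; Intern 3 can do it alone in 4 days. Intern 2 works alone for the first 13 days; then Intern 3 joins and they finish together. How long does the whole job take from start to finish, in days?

119/8 days

In 13 days Intern 2 does 13/28 of the job, leaving 15/28.
Intern 2 and Intern 3 together work at 2/7 per day, so finishing takes 15/28 ÷ 2/7 = 15/8 days.
Total time = 13 + 15/8 = 119/8 days.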